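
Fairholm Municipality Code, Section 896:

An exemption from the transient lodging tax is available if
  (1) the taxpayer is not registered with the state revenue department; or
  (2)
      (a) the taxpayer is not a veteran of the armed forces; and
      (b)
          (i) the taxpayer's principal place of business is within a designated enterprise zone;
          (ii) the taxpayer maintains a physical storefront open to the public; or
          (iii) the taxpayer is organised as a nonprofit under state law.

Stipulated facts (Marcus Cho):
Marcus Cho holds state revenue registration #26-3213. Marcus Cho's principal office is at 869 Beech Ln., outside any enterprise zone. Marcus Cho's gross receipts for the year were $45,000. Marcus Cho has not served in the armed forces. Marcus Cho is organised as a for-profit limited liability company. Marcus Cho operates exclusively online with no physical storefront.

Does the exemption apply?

No — not exempt.

(1) not (state-registered) — fails.
(a) not (veteran) — satisfied.
(i) in enterprise zone — fails.
(ii) has storefront — fails.
(iii) nonprofit — fails.
(b) = F OR F OR F = false.
(2): T AND F → false.
Overall = F OR F = false.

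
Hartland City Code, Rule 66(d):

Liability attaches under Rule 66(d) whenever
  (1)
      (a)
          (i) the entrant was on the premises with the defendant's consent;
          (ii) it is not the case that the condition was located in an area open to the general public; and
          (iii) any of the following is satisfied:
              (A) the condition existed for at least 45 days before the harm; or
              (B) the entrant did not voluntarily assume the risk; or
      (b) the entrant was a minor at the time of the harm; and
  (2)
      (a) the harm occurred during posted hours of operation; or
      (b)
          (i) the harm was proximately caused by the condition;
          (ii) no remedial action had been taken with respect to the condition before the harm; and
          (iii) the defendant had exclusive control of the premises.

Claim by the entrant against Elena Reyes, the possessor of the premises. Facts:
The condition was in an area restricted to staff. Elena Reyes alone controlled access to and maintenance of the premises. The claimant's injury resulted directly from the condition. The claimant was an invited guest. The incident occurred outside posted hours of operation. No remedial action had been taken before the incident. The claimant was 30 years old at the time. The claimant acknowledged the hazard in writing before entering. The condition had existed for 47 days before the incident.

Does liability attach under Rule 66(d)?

Yes — liable.

(i) consent to enter — met.
(ii) not (public area) — satisfied.
(A) condition ≥45 days old — satisfied.
(B) no assumed risk — not met.
(iii): T OR F → true.
(a): T AND T AND T → true.
(b) entrant a minor — not met.
(1) = T OR F = true.
(a) during posted hours — not met.
(i) proximate cause — satisfied.
(ii) no remedial action — met.
(iii) exclusive control — holds.
(b) = T AND T AND T = true.
(2) = F OR T = true.
Overall = T AND T = true.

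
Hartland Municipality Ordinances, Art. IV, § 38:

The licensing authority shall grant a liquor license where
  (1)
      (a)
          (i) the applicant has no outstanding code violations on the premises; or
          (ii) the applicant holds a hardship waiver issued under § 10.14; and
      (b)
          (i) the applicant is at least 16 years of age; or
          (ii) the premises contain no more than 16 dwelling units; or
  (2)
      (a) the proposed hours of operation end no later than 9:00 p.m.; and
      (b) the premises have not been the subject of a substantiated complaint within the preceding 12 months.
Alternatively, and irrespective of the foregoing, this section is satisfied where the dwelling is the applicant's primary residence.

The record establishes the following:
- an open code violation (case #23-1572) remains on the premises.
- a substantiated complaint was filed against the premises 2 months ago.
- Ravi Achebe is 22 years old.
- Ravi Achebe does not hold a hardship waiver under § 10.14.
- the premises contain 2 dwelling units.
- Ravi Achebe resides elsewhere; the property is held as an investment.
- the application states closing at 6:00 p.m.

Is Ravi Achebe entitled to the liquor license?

(i) no code violations — fails.
(ii) hardship waiver — not met.
(a) = F OR F = false.
(i) age ≥ 16 — satisfied.
(ii) ≤ 16 units — satisfied.
(b) = T OR T = true.
(1): F AND T → false.
(a) closes by 9 p.m. — satisfied.
(b) no complaint in 12 mo. — not met.
(2) = T AND F = false.
So Overall is not satisfied (F OR F).
Exception (primary residence) — not satisfied.
Result: main false OR exception false → false.

No — denied.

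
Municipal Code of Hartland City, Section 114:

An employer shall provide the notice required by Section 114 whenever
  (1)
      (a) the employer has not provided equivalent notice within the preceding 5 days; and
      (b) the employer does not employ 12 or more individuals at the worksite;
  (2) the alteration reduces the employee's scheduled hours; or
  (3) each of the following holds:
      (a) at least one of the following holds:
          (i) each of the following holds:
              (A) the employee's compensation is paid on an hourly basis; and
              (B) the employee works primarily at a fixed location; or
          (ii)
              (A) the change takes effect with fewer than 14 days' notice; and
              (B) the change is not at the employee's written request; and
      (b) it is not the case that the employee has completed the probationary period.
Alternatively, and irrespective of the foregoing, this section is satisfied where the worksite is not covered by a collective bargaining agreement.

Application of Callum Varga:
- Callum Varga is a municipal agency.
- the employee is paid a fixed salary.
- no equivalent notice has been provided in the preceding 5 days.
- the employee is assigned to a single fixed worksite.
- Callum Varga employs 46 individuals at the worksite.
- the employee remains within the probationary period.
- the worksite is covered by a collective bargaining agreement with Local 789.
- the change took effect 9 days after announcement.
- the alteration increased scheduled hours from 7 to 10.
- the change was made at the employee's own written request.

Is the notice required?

(a) no recent notice — satisfied.
(b) not (≥ 12 at site) — fails.
(1): T AND F → false.
(2) hours reduced — not met.
(A) hourly-paid — fails.
(B) fixed location — met.
(i): F AND T → false.
(A) < 14 days' notice — met.
(B) not employee-requested — not satisfied.
(ii) = T AND F = false.
So (a) is not satisfied (F OR F).
(b) not (past probation) — satisfied.
(3) = F AND T = false.
So Overall is not satisfied (F OR F OR F).
Exception (no CBA) — not satisfied.
Result: main false OR exception false → false.

No — not required.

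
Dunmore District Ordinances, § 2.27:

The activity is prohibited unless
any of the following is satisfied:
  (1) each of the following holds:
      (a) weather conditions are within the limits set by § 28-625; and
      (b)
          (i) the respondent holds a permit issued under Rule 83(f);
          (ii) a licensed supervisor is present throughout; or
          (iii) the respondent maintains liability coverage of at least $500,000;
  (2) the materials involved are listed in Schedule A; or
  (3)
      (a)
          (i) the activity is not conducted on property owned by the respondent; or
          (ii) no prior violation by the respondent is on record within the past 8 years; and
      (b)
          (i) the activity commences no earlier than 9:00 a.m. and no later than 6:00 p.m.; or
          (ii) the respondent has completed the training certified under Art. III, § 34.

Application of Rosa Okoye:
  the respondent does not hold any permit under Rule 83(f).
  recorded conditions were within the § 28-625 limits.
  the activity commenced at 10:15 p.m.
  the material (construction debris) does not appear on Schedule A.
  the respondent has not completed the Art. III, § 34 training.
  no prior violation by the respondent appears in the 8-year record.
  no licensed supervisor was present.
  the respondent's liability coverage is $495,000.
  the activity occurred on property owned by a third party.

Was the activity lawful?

(a) weather ok — holds.
(i) holds permit — not met.
(ii) supervisor present — fails.
(iii) coverage ≥ $500,000 — not satisfied.
So (b) is not satisfied (F OR F OR F).
(1) = T AND F = false.
(2) Schedule A material — fails.
(i) not (own property) — holds.
(ii) no prior violation — holds.
(a) = T OR T = true.
(i) start within hours — fails.
(ii) training certified — not met.
So (b) is not satisfied (F OR F).
(3): T AND F → false.
So Overall is not satisfied (F OR F OR F).

No — unlawful.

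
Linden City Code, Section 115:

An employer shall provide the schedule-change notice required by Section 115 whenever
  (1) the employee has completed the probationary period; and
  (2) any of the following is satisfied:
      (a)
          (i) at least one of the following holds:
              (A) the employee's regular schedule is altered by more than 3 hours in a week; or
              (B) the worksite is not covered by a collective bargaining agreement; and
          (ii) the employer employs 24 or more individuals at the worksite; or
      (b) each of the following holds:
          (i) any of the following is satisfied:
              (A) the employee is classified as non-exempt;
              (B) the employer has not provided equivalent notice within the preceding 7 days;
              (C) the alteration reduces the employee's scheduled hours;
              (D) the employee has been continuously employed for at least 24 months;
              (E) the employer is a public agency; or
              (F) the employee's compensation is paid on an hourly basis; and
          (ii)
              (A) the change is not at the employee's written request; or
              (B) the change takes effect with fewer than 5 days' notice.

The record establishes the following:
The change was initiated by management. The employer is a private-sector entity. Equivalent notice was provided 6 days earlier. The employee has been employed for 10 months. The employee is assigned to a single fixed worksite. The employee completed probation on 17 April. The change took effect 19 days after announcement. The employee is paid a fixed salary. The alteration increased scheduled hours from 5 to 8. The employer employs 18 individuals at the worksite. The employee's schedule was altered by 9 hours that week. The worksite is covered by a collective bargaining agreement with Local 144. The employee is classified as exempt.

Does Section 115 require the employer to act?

No — not required.

(1) past probation — met.
(A) schedule shift > 3h — met.
(B) no CBA — not met.
(i): T OR F → true.
(ii) ≥ 24 at site — fails.
(a) = T AND F = false.
(A) non-exempt — not met.
(B) no recent notice — fails.
(C) hours reduced — not satisfied.
(D) tenure ≥ 24 mo. — not met.
(E) public agency — fails.
(F) hourly-paid — fails.
So (i) is not satisfied (F OR F OR F OR F OR F OR F).
(A) not employee-requested — holds.
(B) < 5 days' notice — fails.
(ii): T OR F → true.
(b) = F AND T = false.
So (2) is not satisfied (F OR F).
Overall = T AND F = false.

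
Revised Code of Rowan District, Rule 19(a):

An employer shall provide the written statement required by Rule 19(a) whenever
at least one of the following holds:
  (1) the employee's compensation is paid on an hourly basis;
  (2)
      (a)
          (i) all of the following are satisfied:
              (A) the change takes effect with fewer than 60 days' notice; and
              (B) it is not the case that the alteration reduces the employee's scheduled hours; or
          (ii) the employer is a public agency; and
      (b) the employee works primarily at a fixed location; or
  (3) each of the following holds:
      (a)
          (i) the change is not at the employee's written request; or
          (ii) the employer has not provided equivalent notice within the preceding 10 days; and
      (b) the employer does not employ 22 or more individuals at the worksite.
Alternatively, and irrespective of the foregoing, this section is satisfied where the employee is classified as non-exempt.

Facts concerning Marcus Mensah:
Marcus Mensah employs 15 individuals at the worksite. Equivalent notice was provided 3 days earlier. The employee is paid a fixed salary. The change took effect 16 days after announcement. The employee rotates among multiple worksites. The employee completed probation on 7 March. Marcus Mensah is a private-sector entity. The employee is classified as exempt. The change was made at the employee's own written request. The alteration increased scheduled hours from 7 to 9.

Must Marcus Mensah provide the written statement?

No — not required.

(1) hourly-paid — fails.
(A) < 60 days' notice — holds.
(B) not (hours reduced) — holds.
So (i) is satisfied (T AND T).
(ii) public agency — not met.
So (a) is satisfied (T OR F).
(b) fixed location — not met.
(2): T AND F → false.
(i) not employee-requested — not satisfied.
(ii) no recent notice — not met.
(a): F OR F → false.
(b) not (≥ 22 at site) — holds.
(3): F AND T → false.
Overall = F OR F OR F = false.
Exception (non-exempt) — not satisfied.
Result: main false OR exception false → false.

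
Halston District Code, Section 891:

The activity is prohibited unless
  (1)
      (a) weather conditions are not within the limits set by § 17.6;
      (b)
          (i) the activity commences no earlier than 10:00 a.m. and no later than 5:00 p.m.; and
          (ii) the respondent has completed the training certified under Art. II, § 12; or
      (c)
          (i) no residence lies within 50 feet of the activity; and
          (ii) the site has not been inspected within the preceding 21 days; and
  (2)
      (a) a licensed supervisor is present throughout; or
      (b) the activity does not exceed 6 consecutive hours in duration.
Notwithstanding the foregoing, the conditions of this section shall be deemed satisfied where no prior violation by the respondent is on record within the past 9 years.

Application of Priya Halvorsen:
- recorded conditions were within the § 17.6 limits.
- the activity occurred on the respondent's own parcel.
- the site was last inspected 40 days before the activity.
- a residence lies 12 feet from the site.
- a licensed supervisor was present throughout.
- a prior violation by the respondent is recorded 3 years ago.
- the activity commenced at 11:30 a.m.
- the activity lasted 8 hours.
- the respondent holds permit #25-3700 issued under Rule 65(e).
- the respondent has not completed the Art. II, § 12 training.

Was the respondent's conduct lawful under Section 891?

(a) not (weather ok) — not satisfied.
(i) start within hours — satisfied.
(ii) training certified — not met.
So (b) is not satisfied (T AND F).
(i) no residence in 50 ft — fails.
(ii) not (site inspected) — met.
(c): F AND T → false.
(1) = F OR F OR F = false.
(a) supervisor present — met.
(b) ≤ 6 hrs duration — not satisfied.
(2): T OR F → true.
Overall: F AND T → false.
Exception (no prior violation) — not satisfied.
Result: main false OR exception false → false.

No — unlawful.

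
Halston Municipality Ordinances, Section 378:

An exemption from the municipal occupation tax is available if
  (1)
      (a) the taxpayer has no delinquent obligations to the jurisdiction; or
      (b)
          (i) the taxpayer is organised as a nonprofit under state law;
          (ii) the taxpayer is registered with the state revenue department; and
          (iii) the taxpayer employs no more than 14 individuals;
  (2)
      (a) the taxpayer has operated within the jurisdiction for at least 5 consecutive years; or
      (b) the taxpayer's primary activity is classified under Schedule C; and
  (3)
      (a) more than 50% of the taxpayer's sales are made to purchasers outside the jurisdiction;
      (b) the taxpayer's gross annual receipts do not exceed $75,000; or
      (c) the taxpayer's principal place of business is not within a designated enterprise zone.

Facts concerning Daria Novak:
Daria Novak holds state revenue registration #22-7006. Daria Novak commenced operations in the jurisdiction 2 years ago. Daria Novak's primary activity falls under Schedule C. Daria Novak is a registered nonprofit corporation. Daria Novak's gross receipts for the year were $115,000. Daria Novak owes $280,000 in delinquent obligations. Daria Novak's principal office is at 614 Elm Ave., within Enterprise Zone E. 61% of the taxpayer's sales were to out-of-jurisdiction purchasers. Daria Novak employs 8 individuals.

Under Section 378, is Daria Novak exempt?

(a) no delinquency — not satisfied.
(i) nonprofit — satisfied.
(ii) state-registered — satisfied.
(iii) ≤ 14 employees — holds.
So (b) is satisfied (T AND T AND T).
(1): F OR T → true.
(a) ≥ 5 yrs in jurisdiction — not met.
(b) Schedule C activity — met.
So (2) is satisfied (F OR T).
(a) >50% out-of-jur. sales — holds.
(b) receipts ≤ $75,000 — not satisfied.
(c) not (in enterprise zone) — not satisfied.
So (3) is satisfied (T OR F OR F).
Overall = T AND T AND T = true.

Yes — exempt.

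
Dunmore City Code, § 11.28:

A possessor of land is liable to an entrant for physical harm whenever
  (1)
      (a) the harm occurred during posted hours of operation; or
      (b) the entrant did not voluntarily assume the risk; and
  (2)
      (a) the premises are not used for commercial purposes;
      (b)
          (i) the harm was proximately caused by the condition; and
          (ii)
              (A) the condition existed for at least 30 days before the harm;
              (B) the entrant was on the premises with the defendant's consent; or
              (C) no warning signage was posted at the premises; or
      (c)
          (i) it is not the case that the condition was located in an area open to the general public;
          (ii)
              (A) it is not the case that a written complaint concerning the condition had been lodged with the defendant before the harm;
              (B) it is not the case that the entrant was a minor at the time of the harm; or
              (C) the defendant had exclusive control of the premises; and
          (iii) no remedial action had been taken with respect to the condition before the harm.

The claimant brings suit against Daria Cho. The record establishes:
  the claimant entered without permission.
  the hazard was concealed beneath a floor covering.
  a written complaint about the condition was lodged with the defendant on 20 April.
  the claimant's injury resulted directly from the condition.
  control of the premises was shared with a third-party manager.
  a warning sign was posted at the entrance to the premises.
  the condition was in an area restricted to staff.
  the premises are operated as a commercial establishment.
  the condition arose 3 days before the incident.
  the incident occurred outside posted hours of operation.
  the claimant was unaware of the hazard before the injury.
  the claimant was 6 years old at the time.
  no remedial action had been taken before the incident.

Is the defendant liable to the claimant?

No — not liable.

(a) during posted hours — fails.
(b) no assumed risk — holds.
(1) = F OR T = true.
(a) not (commercial use) — not met.
(i) proximate cause — met.
(A) condition ≥30 days old — not satisfied.
(B) consent to enter — not met.
(C) no signage posted — fails.
(ii) = F OR F OR F = false.
(b) = T AND F = false.
(i) not (public area) — holds.
(A) not (complaint lodged) — not met.
(B) not (entrant a minor) — not satisfied.
(C) exclusive control — not satisfied.
So (ii) is not satisfied (F OR F OR F).
(iii) no remedial action — satisfied.
(c): T AND F AND T → false.
So (2) is not satisfied (F OR F OR F).
Overall: T AND F → false.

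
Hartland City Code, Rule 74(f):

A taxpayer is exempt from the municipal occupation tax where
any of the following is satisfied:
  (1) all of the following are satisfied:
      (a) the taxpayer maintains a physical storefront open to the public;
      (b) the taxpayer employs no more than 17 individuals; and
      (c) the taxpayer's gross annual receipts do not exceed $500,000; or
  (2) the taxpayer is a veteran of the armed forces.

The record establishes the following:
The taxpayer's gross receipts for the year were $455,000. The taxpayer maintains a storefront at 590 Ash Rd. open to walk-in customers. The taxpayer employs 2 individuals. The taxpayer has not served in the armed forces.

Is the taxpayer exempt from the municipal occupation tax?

Yes — exempt.

(a) has storefront — met.
(b) ≤ 17 employees — met.
(c) receipts ≤ $500,000 — met.
(1) = T AND T AND T = true.
(2) veteran — not met.
Overall: T OR F → true.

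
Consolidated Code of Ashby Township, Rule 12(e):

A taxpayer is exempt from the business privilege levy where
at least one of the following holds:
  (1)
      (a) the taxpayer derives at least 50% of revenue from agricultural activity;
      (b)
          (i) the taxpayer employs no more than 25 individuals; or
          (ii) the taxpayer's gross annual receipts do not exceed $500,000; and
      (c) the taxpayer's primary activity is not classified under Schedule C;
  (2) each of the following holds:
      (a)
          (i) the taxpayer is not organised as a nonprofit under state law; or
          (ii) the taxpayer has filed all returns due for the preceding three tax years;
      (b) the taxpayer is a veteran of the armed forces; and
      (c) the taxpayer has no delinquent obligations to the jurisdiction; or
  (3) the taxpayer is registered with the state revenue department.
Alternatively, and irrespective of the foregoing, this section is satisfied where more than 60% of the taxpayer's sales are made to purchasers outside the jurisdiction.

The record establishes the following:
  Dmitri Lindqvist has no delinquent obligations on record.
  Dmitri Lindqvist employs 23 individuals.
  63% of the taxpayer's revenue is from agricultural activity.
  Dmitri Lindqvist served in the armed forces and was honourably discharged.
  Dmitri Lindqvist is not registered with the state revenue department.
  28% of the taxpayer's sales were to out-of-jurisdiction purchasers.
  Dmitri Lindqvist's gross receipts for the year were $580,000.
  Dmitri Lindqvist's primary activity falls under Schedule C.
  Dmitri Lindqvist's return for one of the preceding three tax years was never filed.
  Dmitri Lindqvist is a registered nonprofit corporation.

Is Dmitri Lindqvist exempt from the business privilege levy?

No — not exempt.

(a) ≥50% agricultural — holds.
(i) ≤ 25 employees — satisfied.
(ii) receipts ≤ $500,000 — not satisfied.
So (b) is satisfied (T OR F).
(c) not (Schedule C activity) — fails.
(1): T AND T AND F → false.
(i) not (nonprofit) — not satisfied.
(ii) returns current — not met.
(a): F OR F → false.
(b) veteran — met.
(c) no delinquency — holds.
(2) = F AND T AND T = false.
(3) state-registered — fails.
Overall: F OR F OR F → false.
Exception (>60% out-of-jur. sales) — not satisfied.
Result: main false OR exception false → false.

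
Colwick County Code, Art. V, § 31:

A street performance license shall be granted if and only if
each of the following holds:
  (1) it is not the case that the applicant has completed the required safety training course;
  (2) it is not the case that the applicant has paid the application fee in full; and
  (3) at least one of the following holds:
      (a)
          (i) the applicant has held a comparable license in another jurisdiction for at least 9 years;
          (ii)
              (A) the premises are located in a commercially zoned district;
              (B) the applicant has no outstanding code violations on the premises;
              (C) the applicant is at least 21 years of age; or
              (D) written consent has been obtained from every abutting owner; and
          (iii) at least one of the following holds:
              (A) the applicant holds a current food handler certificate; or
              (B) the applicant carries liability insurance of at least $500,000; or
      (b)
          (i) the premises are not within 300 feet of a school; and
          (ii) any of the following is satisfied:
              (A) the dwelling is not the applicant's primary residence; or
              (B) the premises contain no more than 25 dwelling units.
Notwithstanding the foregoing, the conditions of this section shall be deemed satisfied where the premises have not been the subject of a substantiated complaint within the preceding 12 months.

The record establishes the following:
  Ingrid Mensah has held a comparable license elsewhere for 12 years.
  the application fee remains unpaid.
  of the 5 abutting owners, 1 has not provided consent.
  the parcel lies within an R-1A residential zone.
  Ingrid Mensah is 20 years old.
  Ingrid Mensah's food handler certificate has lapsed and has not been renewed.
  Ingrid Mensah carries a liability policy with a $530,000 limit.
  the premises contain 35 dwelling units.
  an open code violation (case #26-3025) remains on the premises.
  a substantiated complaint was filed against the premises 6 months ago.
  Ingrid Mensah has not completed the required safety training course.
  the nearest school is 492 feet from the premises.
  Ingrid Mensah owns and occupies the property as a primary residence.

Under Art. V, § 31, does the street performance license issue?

(1) not (safety training) — satisfied.
(2) not (fee paid) — satisfied.
(i) prior license ≥ 9 yr — satisfied.
(A) commercially zoned — not met.
(B) no code violations — not met.
(C) age ≥ 21 — fails.
(D) all abutters consent — not met.
(ii) = F OR F OR F OR F = false.
(A) food handler cert. — not met.
(B) insurance ≥ $500,000 — holds.
(iii): F OR T → true.
So (a) is not satisfied (T AND F AND T).
(i) ≥300 ft from school — satisfied.
(A) not (primary residence) — not satisfied.
(B) ≤ 25 units — not met.
(ii) = F OR F = false.
So (b) is not satisfied (T AND F).
So (3) is not satisfied (F OR F).
So Overall is not satisfied (T AND T AND F).
Exception (no complaint in 12 mo.) — not satisfied.
Result: main false OR exception false → false.

No — denied.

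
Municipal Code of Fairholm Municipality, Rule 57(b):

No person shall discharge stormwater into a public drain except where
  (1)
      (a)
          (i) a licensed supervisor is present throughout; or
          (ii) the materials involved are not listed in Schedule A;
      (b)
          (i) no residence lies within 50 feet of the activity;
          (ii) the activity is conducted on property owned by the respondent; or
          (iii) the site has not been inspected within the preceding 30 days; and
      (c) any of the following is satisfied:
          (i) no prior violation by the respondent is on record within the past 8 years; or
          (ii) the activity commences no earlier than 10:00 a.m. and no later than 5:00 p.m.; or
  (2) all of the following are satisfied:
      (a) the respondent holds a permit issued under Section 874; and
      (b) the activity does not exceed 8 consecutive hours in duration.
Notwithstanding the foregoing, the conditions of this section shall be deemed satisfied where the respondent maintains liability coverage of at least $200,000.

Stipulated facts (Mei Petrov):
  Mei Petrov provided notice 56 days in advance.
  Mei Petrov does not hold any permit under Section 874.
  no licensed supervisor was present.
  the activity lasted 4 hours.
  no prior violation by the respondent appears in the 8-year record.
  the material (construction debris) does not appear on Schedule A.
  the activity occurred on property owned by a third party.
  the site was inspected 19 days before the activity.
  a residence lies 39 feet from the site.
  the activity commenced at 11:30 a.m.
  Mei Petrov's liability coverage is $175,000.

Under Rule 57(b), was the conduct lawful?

No — unlawful.

(i) supervisor present — fails.
(ii) not (Schedule A material) — met.
(a) = F OR T = true.
(i) no residence in 50 ft — not met.
(ii) own property — fails.
(iii) not (site inspected) — fails.
(b): F OR F OR F → false.
(i) no prior violation — met.
(ii) start within hours — met.
So (c) is satisfied (T OR T).
So (1) is not satisfied (T AND F AND T).
(a) holds permit — fails.
(b) ≤ 8 hrs duration — met.
So (2) is not satisfied (F AND T).
Overall = F OR F = false.
Exception (coverage ≥ $200,000) — not satisfied.
Result: main false OR exception false → false.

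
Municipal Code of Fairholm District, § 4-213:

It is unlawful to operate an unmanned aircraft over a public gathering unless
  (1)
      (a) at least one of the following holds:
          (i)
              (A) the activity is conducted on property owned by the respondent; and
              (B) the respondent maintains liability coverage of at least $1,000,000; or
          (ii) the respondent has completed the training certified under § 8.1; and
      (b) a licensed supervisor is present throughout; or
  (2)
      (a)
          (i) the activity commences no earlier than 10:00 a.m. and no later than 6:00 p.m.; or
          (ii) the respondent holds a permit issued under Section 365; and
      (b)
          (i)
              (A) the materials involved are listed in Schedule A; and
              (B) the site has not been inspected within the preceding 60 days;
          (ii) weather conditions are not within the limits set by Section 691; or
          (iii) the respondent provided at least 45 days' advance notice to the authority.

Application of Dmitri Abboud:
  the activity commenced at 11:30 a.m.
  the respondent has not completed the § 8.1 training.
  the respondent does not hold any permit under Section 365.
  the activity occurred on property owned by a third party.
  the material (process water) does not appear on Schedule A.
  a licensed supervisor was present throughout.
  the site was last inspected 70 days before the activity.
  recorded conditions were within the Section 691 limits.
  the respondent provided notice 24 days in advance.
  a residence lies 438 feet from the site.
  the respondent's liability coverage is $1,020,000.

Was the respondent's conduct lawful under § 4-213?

No — unlawful.

(A) own property — not satisfied.
(B) coverage ≥ $1,000,000 — met.
(i): F AND T → false.
(ii) training certified — not met.
So (a) is not satisfied (F OR F).
(b) supervisor present — satisfied.
(1) = F AND T = false.
(i) start within hours — satisfied.
(ii) holds permit — fails.
(a) = T OR F = true.
(A) Schedule A material — not satisfied.
(B) not (site inspected) — holds.
(i) = F AND T = false.
(ii) not (weather ok) — not satisfied.
(iii) ≥45 days' notice — fails.
(b) = F OR F OR F = false.
(2): T AND F → false.
Overall: F OR F → false.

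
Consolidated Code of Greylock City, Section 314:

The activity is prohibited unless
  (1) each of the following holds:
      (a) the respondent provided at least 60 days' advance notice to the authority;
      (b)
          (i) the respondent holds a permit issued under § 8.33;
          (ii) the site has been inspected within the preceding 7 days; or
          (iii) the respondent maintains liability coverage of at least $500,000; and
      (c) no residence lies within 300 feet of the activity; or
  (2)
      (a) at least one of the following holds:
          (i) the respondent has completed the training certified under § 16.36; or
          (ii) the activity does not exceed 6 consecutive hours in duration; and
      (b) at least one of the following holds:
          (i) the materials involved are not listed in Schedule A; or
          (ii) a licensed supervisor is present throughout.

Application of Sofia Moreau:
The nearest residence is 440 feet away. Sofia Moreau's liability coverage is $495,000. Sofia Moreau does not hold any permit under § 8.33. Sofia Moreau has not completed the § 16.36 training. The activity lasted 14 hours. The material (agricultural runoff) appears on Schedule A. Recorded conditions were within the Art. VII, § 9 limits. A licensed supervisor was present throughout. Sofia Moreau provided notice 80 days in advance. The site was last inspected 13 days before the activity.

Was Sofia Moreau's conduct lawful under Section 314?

No — unlawful.

(a) ≥60 days' notice — satisfied.
(i) holds permit — not met.
(ii) site inspected — not met.
(iii) coverage ≥ $500,000 — not met.
So (b) is not satisfied (F OR F OR F).
(c) no residence in 300 ft — met.
(1) = T AND F AND T = false.
(i) training certified — not met.
(ii) ≤ 6 hrs duration — fails.
So (a) is not satisfied (F OR F).
(i) not (Schedule A material) — not met.
(ii) supervisor present — met.
So (b) is satisfied (F OR T).
(2): F AND T → false.
Overall = F OR F = false.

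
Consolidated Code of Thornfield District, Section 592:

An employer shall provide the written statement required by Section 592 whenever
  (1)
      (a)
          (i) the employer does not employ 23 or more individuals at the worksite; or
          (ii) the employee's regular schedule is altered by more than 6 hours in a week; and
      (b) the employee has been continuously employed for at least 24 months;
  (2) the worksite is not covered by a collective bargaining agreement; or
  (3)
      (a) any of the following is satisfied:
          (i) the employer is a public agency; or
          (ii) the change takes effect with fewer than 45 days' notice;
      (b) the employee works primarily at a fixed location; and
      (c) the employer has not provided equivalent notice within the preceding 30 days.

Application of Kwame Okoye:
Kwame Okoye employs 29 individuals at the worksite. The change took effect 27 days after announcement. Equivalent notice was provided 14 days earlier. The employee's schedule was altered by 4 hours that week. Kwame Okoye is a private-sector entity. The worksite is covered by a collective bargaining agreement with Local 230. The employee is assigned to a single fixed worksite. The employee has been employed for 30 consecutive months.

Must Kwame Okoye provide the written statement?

(i) not (≥ 23 at site) — fails.
(ii) schedule shift > 6h — not satisfied.
(a): F OR F → false.
(b) tenure ≥ 24 mo. — met.
(1) = F AND T = false.
(2) no CBA — fails.
(i) public agency — not satisfied.
(ii) < 45 days' notice — satisfied.
(a): F OR T → true.
(b) fixed location — satisfied.
(c) no recent notice — fails.
So (3) is not satisfied (T AND T AND F).
Overall = F OR F OR F = false.

No — not required.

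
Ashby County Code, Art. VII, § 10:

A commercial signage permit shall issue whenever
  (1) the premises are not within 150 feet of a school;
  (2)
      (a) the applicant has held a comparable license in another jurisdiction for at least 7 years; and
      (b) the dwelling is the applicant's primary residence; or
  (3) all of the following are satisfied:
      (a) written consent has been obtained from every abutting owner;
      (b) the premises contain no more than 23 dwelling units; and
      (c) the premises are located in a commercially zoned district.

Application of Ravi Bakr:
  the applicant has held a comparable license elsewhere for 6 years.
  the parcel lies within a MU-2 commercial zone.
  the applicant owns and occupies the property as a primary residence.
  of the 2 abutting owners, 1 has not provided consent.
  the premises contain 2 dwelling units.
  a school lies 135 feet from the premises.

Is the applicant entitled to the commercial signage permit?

(1) ≥150 ft from school — fails.
(a) prior license ≥ 7 yr — not satisfied.
(b) primary residence — holds.
So (2) is not satisfied (F AND T).
(a) all abutters consent — not met.
(b) ≤ 23 units — holds.
(c) commercially zoned — satisfied.
(3): F AND T AND T → false.
Overall: F OR F OR F → false.

No — denied.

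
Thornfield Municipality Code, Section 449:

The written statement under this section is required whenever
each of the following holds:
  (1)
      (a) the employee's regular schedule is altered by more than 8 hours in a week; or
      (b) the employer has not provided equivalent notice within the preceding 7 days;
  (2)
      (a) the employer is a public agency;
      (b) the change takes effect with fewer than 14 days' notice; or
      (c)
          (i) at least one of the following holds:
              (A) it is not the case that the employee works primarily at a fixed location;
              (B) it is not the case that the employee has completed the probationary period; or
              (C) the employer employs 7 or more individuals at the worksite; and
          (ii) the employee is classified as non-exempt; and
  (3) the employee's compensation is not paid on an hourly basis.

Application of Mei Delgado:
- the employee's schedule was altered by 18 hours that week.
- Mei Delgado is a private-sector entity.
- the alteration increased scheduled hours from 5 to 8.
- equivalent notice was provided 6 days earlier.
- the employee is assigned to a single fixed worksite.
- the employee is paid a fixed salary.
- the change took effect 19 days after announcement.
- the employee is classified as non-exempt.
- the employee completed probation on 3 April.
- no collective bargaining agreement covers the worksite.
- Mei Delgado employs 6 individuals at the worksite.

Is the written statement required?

(a) schedule shift > 8h — holds.
(b) no recent notice — not met.
(1) = T OR F = true.
(a) public agency — fails.
(b) < 14 days' notice — not met.
(A) not (fixed location) — not satisfied.
(B) not (past probation) — not met.
(C) ≥ 7 at site — not met.
(i): F OR F OR F → false.
(ii) non-exempt — satisfied.
(c) = F AND T = false.
So (2) is not satisfied (F OR F OR F).
(3) not (hourly-paid) — met.
Overall: T AND F AND T → false.

No — not required.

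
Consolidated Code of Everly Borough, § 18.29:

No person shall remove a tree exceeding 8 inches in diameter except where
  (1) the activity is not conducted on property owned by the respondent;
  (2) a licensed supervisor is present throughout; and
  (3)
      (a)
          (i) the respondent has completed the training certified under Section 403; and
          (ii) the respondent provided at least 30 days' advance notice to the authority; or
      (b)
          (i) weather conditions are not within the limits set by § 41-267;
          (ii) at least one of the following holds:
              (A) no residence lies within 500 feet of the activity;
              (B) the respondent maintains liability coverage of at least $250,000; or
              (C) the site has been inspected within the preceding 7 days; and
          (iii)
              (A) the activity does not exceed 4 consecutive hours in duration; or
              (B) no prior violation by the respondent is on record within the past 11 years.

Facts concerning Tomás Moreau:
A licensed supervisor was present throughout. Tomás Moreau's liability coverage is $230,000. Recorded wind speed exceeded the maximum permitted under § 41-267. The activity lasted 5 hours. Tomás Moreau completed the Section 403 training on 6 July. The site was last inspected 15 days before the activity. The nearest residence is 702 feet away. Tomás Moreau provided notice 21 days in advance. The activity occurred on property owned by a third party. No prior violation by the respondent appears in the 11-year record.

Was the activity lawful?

Yes — lawful.

(1) not (own property) — holds.
(2) supervisor present — holds.
(i) training certified — holds.
(ii) ≥30 days' notice — not satisfied.
(a) = T AND F = false.
(i) not (weather ok) — met.
(A) no residence in 500 ft — met.
(B) coverage ≥ $250,000 — not satisfied.
(C) site inspected — fails.
(ii) = T OR F OR F = true.
(A) ≤ 4 hrs duration — fails.
(B) no prior violation — holds.
(iii) = F OR T = true.
So (b) is satisfied (T AND T AND T).
(3): F OR T → true.
Overall: T AND T AND T → true.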